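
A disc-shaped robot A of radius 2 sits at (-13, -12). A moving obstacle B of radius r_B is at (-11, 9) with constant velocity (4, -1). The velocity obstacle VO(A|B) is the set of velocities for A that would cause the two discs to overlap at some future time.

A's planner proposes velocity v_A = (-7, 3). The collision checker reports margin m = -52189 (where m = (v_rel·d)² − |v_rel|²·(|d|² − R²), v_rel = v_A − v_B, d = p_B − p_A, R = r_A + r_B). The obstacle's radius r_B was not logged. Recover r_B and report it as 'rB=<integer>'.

m = -52189
d = (2, 21);  v_rel = (-11, 4),  |v_rel|² = 137
v_rel×d = (-11)·(21) − (4)·(2) = -239
since m = R²·137 − (-239)²:  R² = (57121 + -52189) / 137 = 36
R = √36 = 6  ⇒  r_B = 6 − 2 = 4

rB=4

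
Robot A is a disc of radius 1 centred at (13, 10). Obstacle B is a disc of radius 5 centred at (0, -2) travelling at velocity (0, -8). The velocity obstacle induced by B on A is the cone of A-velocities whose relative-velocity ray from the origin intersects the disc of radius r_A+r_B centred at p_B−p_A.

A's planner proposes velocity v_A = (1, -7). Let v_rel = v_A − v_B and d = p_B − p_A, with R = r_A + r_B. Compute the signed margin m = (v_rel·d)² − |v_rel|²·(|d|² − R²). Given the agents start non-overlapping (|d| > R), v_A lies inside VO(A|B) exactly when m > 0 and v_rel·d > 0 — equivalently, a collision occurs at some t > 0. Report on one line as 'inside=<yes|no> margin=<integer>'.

d = (-13, -12),  |d|² = 313;  R = 1+5 = 6,  c = 313−6² = 277
v_rel = (1, 1),  |v_rel|² = 2;  v_rel·d = (1)·(-13) + (1)·(-12) = -25
2·t² + 50·t + 277 = 0  ⇒  m = (-25)² − 2·277 = 71
m = 71 > 0,  v_rel·d = -25 < 0  ⇒  outside

inside=no margin=71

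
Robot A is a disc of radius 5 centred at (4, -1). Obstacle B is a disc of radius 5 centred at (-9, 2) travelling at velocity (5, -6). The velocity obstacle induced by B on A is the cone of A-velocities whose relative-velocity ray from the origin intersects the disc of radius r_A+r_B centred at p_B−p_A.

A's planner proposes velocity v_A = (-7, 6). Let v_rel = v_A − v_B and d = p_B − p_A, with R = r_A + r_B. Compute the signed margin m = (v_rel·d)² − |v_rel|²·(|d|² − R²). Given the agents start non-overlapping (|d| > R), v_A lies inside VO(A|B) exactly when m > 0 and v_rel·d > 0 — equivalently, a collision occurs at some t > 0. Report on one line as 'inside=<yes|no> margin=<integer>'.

d = (-13, 3),  |d|² = 178;  R = 5+5 = 10,  c = 178−10² = 78
v_rel = (-12, 12),  |v_rel|² = 288;  v_rel·d = (-12)·(-13) + (12)·(3) = 192
288·t² − 384·t + 78 = 0  ⇒  m = 192² − 288·78 = 14400
m = 14400 > 0,  v_rel·d = 192 > 0  ⇒  inside

inside=yes margin=14400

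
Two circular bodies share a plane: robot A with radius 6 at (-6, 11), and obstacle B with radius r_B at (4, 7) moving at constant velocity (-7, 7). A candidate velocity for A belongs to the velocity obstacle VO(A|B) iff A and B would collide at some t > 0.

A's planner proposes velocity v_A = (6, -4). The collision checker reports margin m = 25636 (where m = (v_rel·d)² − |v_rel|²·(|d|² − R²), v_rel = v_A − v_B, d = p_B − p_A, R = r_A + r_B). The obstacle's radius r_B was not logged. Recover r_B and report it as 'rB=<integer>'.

m = 25636
d = (10, -4);  v_rel = (13, -11),  |v_rel|² = 290
v_rel×d = (13)·(-4) − (-11)·(10) = 58
since m = R²·290 − 58²:  R² = (3364 + 25636) / 290 = 100
R = √100 = 10  ⇒  r_B = 10 − 6 = 4

rB=4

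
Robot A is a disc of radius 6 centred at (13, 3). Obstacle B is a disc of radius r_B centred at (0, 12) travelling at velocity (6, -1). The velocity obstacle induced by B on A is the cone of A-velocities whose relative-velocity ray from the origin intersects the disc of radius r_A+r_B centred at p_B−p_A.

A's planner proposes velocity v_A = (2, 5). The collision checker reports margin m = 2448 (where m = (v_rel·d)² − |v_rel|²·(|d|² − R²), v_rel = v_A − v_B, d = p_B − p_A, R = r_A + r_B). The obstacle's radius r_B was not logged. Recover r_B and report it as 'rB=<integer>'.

m = 2448
d = (-13, 9);  v_rel = (-4, 6),  |v_rel|² = 52
v_rel×d = (-4)·(9) − (6)·(-13) = 42
since m = R²·52 − 42²:  R² = (1764 + 2448) / 52 = 81
R = √81 = 9  ⇒  r_B = 9 − 6 = 3

rB=3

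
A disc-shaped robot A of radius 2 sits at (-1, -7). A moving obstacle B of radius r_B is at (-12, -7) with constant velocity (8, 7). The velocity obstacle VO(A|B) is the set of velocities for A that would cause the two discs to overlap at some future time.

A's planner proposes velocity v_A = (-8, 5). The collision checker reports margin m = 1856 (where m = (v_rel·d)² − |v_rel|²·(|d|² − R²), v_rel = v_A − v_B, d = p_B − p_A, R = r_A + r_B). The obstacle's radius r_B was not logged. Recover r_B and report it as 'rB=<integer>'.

m = 1856
d = (-11, 0);  v_rel = (-16, -2),  |v_rel|² = 260
v_rel×d = (-16)·(0) − (-2)·(-11) = -22
since m = R²·260 − (-22)²:  R² = (484 + 1856) / 260 = 9
R = √9 = 3  ⇒  r_B = 3 − 2 = 1

rB=1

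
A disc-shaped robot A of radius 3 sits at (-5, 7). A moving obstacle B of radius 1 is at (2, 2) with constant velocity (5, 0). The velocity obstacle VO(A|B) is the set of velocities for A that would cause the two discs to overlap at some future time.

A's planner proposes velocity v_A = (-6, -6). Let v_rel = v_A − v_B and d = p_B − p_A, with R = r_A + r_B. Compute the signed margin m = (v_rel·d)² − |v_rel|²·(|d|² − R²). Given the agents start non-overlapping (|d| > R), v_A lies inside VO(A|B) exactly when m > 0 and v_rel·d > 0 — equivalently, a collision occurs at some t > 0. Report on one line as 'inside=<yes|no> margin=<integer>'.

d = (7, -5),  |d|² = 74;  R = 3+1 = 4,  c = 74−4² = 58
v_rel = (-11, -6),  |v_rel|² = 157;  v_rel·d = (-11)·(7) + (-6)·(-5) = -47
157·t² + 94·t + 58 = 0  ⇒  m = (-47)² − 157·58 = -6897
m = -6897 < 0,  v_rel·d = -47 < 0  ⇒  outside

inside=no margin=-6897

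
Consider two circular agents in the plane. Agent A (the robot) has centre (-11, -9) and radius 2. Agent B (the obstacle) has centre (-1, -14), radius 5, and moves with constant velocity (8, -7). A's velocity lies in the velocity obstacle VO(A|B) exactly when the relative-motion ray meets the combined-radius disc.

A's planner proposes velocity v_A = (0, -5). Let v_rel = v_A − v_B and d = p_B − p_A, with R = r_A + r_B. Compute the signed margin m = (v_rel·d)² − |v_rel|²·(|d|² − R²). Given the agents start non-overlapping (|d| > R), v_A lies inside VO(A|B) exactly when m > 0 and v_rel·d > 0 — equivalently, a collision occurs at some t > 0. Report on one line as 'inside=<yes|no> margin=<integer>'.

d = (10, -5),  |d|² = 125;  R = 2+5 = 7,  c = 125−7² = 76
v_rel = (-8, 2),  |v_rel|² = 68;  v_rel·d = (-8)·(10) + (2)·(-5) = -90
68·t² + 180·t + 76 = 0  ⇒  m = (-90)² − 68·76 = 2932
m = 2932 > 0,  v_rel·d = -90 < 0  ⇒  outside

inside=no margin=2932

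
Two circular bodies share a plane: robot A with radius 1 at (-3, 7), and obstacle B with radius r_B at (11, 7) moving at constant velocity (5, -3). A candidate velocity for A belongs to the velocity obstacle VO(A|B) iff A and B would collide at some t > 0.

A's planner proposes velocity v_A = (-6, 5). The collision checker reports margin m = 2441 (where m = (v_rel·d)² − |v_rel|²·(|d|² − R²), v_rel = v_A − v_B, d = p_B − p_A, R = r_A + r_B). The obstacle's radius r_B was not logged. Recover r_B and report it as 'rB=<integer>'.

m = 2441
d = (14, 0);  v_rel = (-11, 8),  |v_rel|² = 185
v_rel×d = (-11)·(0) − (8)·(14) = -112
since m = R²·185 − (-112)²:  R² = (12544 + 2441) / 185 = 81
R = √81 = 9  ⇒  r_B = 9 − 1 = 8

rB=8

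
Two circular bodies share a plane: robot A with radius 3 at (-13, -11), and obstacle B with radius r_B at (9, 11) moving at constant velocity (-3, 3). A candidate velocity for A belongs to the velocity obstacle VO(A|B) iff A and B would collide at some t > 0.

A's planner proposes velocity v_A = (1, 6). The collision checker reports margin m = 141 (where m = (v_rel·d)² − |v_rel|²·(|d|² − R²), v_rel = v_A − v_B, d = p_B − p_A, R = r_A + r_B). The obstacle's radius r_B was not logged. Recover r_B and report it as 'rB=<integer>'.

m = 141
d = (22, 22);  v_rel = (4, 3),  |v_rel|² = 25
v_rel×d = (4)·(22) − (3)·(22) = 22
since m = R²·25 − 22²:  R² = (484 + 141) / 25 = 25
R = √25 = 5  ⇒  r_B = 5 − 3 = 2

rB=2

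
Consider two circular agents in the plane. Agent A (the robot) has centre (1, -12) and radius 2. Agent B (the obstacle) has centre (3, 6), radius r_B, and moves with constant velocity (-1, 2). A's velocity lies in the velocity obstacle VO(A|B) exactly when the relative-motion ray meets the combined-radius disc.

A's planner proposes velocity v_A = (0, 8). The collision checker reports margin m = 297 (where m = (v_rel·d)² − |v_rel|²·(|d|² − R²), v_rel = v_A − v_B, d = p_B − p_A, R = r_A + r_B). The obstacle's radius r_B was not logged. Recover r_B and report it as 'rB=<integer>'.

m = 297
d = (2, 18);  v_rel = (1, 6),  |v_rel|² = 37
v_rel×d = (1)·(18) − (6)·(2) = 6
since m = R²·37 − 6²:  R² = (36 + 297) / 37 = 9
R = √9 = 3  ⇒  r_B = 3 − 2 = 1

rB=1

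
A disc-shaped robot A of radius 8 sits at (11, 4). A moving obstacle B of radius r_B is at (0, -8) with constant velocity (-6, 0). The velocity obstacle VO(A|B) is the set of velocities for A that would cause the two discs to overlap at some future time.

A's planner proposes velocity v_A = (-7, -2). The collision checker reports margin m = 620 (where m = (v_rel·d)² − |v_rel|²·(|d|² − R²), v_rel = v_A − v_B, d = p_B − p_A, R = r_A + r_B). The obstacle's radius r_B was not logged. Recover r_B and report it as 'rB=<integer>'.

m = 620
d = (-11, -12);  v_rel = (-1, -2),  |v_rel|² = 5
v_rel×d = (-1)·(-12) − (-2)·(-11) = -10
since m = R²·5 − (-10)²:  R² = (100 + 620) / 5 = 144
R = √144 = 12  ⇒  r_B = 12 − 8 = 4

rB=4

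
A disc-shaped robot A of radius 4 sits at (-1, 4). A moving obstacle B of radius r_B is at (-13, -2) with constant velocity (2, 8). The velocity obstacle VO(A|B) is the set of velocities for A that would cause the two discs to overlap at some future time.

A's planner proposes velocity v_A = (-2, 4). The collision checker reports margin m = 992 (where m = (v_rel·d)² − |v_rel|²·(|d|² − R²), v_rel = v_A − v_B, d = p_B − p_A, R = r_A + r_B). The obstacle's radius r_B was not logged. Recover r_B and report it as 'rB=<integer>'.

m = 992
d = (-12, -6);  v_rel = (-4, -4),  |v_rel|² = 32
v_rel×d = (-4)·(-6) − (-4)·(-12) = -24
since m = R²·32 − (-24)²:  R² = (576 + 992) / 32 = 49
R = √49 = 7  ⇒  r_B = 7 − 4 = 3

rB=3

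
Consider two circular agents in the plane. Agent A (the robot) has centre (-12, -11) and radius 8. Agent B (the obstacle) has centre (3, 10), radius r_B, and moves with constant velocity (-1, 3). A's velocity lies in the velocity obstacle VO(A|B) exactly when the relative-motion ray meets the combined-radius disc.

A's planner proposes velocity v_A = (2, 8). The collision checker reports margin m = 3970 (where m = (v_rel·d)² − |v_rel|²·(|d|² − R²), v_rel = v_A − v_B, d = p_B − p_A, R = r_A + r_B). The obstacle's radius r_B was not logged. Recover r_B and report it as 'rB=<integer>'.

m = 3970
d = (15, 21);  v_rel = (3, 5),  |v_rel|² = 34
v_rel×d = (3)·(21) − (5)·(15) = -12
since m = R²·34 − (-12)²:  R² = (144 + 3970) / 34 = 121
R = √121 = 11  ⇒  r_B = 11 − 8 = 3

rB=3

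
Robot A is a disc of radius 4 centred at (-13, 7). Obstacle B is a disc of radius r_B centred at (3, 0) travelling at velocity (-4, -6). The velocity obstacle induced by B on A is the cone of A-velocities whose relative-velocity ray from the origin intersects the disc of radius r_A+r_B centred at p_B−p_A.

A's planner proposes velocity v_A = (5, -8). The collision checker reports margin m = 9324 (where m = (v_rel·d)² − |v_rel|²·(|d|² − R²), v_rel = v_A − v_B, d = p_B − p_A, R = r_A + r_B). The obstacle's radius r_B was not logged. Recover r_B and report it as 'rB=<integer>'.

m = 9324
d = (16, -7);  v_rel = (9, -2),  |v_rel|² = 85
v_rel×d = (9)·(-7) − (-2)·(16) = -31
since m = R²·85 − (-31)²:  R² = (961 + 9324) / 85 = 121
R = √121 = 11  ⇒  r_B = 11 − 4 = 7

rB=7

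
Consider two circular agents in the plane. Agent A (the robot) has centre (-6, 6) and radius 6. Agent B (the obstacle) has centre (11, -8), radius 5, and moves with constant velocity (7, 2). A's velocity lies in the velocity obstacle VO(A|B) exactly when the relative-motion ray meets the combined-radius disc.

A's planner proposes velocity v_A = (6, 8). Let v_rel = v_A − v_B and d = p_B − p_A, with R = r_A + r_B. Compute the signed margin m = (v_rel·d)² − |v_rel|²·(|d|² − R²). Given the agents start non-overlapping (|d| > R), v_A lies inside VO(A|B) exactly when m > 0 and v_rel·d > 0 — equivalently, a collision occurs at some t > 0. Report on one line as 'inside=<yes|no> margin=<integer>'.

d = (17, -14),  |d|² = 485;  R = 6+5 = 11,  c = 485−11² = 364
v_rel = (-1, 6),  |v_rel|² = 37;  v_rel·d = (-1)·(17) + (6)·(-14) = -101
37·t² + 202·t + 364 = 0  ⇒  m = (-101)² − 37·364 = -3267
m = -3267 < 0,  v_rel·d = -101 < 0  ⇒  outside

inside=no margin=-3267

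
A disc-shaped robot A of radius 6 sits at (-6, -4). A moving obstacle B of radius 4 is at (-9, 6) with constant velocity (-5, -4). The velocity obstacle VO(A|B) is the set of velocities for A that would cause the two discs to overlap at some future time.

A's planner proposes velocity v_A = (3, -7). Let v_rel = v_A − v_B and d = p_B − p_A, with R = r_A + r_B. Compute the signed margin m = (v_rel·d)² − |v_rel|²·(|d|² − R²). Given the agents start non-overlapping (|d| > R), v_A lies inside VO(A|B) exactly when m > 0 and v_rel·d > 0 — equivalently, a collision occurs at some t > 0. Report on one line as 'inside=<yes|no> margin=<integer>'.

d = (-3, 10),  |d|² = 109;  R = 6+4 = 10,  c = 109−10² = 9
v_rel = (8, -3),  |v_rel|² = 73;  v_rel·d = (8)·(-3) + (-3)·(10) = -54
73·t² + 108·t + 9 = 0  ⇒  m = (-54)² − 73·9 = 2259
m = 2259 > 0,  v_rel·d = -54 < 0  ⇒  outside

inside=no margin=2259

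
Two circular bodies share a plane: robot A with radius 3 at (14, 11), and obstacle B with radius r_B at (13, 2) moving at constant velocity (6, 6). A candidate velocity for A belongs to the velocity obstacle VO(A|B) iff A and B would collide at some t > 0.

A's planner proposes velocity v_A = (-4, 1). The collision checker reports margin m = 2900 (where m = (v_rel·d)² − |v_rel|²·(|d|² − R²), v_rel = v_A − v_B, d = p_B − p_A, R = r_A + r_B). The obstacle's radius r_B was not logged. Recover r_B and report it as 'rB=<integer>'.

m = 2900
d = (-1, -9);  v_rel = (-10, -5),  |v_rel|² = 125
v_rel×d = (-10)·(-9) − (-5)·(-1) = 85
since m = R²·125 − 85²:  R² = (7225 + 2900) / 125 = 81
R = √81 = 9  ⇒  r_B = 9 − 3 = 6

rB=6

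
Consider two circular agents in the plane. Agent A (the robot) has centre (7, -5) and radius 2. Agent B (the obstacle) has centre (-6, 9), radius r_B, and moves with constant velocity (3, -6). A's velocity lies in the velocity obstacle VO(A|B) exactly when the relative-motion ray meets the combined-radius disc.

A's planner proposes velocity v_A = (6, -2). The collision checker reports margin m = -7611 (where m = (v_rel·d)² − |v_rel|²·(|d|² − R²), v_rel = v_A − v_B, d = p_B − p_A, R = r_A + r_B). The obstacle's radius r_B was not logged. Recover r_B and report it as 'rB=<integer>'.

m = -7611
d = (-13, 14);  v_rel = (3, 4),  |v_rel|² = 25
v_rel×d = (3)·(14) − (4)·(-13) = 94
since m = R²·25 − 94²:  R² = (8836 + -7611) / 25 = 49
R = √49 = 7  ⇒  r_B = 7 − 2 = 5

rB=5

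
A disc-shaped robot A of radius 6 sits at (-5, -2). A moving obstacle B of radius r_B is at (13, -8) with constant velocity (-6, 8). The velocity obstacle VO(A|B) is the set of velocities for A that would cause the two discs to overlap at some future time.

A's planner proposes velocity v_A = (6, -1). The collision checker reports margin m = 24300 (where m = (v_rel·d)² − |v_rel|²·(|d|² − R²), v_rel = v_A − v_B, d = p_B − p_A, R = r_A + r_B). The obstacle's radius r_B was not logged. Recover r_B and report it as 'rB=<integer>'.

m = 24300
d = (18, -6);  v_rel = (12, -9),  |v_rel|² = 225
v_rel×d = (12)·(-6) − (-9)·(18) = 90
since m = R²·225 − 90²:  R² = (8100 + 24300) / 225 = 144
R = √144 = 12  ⇒  r_B = 12 − 6 = 6

rB=6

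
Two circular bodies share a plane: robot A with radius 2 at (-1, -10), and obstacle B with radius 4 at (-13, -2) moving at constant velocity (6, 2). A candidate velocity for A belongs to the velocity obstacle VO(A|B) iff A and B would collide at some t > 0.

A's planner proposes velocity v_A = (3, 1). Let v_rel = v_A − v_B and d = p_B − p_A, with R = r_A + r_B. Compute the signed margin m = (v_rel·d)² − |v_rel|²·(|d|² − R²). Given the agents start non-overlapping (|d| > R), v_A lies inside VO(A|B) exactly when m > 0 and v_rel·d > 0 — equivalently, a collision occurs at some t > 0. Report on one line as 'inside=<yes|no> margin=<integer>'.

d = (-12, 8),  |d|² = 208;  R = 2+4 = 6,  c = 208−6² = 172
v_rel = (-3, -1),  |v_rel|² = 10;  v_rel·d = (-3)·(-12) + (-1)·(8) = 28
10·t² − 56·t + 172 = 0  ⇒  m = 28² − 10·172 = -936
m = -936 < 0,  v_rel·d = 28 > 0  ⇒  outside

inside=no margin=-936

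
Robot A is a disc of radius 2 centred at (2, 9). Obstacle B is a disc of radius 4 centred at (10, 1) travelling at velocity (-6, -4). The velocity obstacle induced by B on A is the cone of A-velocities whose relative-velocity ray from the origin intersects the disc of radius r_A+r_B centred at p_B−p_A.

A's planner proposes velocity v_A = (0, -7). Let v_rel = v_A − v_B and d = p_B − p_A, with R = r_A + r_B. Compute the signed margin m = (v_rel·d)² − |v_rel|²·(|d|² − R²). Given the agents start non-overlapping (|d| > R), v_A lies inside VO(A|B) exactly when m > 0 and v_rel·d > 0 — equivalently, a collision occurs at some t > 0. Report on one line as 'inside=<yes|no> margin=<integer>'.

d = (8, -8),  |d|² = 128;  R = 2+4 = 6,  c = 128−6² = 92
v_rel = (6, -3),  |v_rel|² = 45;  v_rel·d = (6)·(8) + (-3)·(-8) = 72
45·t² − 144·t + 92 = 0  ⇒  m = 72² − 45·92 = 1044
m = 1044 > 0,  v_rel·d = 72 > 0  ⇒  inside

inside=yes margin=1044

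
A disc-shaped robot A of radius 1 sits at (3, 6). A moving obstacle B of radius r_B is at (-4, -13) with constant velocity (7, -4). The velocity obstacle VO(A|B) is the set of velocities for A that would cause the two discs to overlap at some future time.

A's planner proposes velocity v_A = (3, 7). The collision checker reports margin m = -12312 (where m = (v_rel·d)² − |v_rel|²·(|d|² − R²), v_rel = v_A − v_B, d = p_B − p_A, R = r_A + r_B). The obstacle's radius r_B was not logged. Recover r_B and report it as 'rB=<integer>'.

m = -12312
d = (-7, -19);  v_rel = (-4, 11),  |v_rel|² = 137
v_rel×d = (-4)·(-19) − (11)·(-7) = 153
since m = R²·137 − 153²:  R² = (23409 + -12312) / 137 = 81
R = √81 = 9  ⇒  r_B = 9 − 1 = 8

rB=8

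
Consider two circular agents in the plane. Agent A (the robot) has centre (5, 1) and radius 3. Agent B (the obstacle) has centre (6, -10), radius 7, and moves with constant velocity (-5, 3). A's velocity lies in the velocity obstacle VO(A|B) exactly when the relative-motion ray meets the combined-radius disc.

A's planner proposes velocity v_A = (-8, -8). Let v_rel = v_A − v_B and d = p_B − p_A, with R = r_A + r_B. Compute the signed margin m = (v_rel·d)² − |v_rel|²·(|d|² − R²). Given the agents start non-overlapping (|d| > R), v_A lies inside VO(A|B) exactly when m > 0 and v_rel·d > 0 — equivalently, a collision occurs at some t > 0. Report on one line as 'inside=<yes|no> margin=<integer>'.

d = (1, -11),  |d|² = 122;  R = 3+7 = 10,  c = 122−10² = 22
v_rel = (-3, -11),  |v_rel|² = 130;  v_rel·d = (-3)·(1) + (-11)·(-11) = 118
130·t² − 236·t + 22 = 0  ⇒  m = 118² − 130·22 = 11064
m = 11064 > 0,  v_rel·d = 118 > 0  ⇒  inside

inside=yes margin=11064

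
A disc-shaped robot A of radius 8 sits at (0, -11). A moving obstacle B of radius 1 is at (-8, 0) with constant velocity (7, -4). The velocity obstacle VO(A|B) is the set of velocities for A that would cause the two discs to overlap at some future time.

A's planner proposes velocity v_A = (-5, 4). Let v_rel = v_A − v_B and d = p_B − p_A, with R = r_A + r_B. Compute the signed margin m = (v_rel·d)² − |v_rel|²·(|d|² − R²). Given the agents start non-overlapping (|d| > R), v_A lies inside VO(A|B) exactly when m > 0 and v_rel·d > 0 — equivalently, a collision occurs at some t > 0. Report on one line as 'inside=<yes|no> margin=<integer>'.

d = (-8, 11),  |d|² = 185;  R = 8+1 = 9,  c = 185−9² = 104
v_rel = (-12, 8),  |v_rel|² = 208;  v_rel·d = (-12)·(-8) + (8)·(11) = 184
208·t² − 368·t + 104 = 0  ⇒  m = 184² − 208·104 = 12224
m = 12224 > 0,  v_rel·d = 184 > 0  ⇒  inside

inside=yes margin=12224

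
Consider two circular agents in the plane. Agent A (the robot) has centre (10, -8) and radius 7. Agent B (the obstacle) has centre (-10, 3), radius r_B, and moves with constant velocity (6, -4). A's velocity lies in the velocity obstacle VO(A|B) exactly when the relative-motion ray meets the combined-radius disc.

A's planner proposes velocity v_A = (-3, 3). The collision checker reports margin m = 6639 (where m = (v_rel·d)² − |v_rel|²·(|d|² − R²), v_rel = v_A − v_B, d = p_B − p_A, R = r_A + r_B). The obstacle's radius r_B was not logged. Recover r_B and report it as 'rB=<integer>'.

m = 6639
d = (-20, 11);  v_rel = (-9, 7),  |v_rel|² = 130
v_rel×d = (-9)·(11) − (7)·(-20) = 41
since m = R²·130 − 41²:  R² = (1681 + 6639) / 130 = 64
R = √64 = 8  ⇒  r_B = 8 − 7 = 1

rB=1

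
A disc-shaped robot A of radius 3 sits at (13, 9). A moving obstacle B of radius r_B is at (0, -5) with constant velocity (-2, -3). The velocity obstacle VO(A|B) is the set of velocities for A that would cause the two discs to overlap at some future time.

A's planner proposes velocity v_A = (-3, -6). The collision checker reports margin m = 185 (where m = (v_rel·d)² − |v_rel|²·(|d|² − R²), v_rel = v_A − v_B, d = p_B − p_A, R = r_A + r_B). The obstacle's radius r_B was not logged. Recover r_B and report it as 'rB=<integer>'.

m = 185
d = (-13, -14);  v_rel = (-1, -3),  |v_rel|² = 10
v_rel×d = (-1)·(-14) − (-3)·(-13) = -25
since m = R²·10 − (-25)²:  R² = (625 + 185) / 10 = 81
R = √81 = 9  ⇒  r_B = 9 − 3 = 6

rB=6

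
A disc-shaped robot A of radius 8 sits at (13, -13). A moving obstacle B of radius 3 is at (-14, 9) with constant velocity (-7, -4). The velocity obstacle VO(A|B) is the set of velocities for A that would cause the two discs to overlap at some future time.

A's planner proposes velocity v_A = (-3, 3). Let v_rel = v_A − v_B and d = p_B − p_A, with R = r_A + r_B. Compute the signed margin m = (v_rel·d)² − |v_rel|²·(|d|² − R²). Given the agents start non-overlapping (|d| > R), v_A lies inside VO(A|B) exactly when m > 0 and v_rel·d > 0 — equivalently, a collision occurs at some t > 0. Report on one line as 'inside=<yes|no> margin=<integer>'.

d = (-27, 22),  |d|² = 1213;  R = 8+3 = 11,  c = 1213−11² = 1092
v_rel = (4, 7),  |v_rel|² = 65;  v_rel·d = (4)·(-27) + (7)·(22) = 46
65·t² − 92·t + 1092 = 0  ⇒  m = 46² − 65·1092 = -68864
m = -68864 < 0,  v_rel·d = 46 > 0  ⇒  outside

inside=no margin=-68864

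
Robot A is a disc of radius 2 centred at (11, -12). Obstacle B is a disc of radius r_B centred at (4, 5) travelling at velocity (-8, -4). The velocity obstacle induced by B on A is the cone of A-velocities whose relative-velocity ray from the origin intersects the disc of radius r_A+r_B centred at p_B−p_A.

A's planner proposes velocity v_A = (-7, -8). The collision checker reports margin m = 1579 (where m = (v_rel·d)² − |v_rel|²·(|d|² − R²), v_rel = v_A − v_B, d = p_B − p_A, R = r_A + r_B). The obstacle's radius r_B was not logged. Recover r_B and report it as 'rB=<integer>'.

m = 1579
d = (-7, 17);  v_rel = (1, -4),  |v_rel|² = 17
v_rel×d = (1)·(17) − (-4)·(-7) = -11
since m = R²·17 − (-11)²:  R² = (121 + 1579) / 17 = 100
R = √100 = 10  ⇒  r_B = 10 − 2 = 8

rB=8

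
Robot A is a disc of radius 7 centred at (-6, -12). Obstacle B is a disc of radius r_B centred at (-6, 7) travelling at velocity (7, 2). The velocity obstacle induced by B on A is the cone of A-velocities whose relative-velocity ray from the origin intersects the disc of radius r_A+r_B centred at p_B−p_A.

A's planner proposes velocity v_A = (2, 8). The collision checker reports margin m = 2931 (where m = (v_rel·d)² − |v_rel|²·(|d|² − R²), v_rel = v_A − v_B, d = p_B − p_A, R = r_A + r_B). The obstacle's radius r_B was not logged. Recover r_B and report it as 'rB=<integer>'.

m = 2931
d = (0, 19);  v_rel = (-5, 6),  |v_rel|² = 61
v_rel×d = (-5)·(19) − (6)·(0) = -95
since m = R²·61 − (-95)²:  R² = (9025 + 2931) / 61 = 196
R = √196 = 14  ⇒  r_B = 14 − 7 = 7

rB=7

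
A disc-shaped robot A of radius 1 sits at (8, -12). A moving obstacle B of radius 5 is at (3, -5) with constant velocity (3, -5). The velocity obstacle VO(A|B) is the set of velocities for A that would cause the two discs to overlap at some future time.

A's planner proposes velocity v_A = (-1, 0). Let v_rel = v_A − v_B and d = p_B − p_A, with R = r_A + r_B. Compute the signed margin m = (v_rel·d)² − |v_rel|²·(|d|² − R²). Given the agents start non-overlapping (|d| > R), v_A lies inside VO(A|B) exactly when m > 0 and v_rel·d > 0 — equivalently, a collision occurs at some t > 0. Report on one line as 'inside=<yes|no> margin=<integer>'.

d = (-5, 7),  |d|² = 74;  R = 1+5 = 6,  c = 74−6² = 38
v_rel = (-4, 5),  |v_rel|² = 41;  v_rel·d = (-4)·(-5) + (5)·(7) = 55
41·t² − 110·t + 38 = 0  ⇒  m = 55² − 41·38 = 1467
m = 1467 > 0,  v_rel·d = 55 > 0  ⇒  inside

inside=yes margin=1467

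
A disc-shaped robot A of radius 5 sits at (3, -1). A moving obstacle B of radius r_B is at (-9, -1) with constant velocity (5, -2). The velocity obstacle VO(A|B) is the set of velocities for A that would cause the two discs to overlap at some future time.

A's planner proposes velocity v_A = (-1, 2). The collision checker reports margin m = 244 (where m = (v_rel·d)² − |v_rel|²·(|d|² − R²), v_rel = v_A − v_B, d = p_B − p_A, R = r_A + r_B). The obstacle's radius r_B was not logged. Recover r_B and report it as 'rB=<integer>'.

m = 244
d = (-12, 0);  v_rel = (-6, 4),  |v_rel|² = 52
v_rel×d = (-6)·(0) − (4)·(-12) = 48
since m = R²·52 − 48²:  R² = (2304 + 244) / 52 = 49
R = √49 = 7  ⇒  r_B = 7 − 5 = 2

rB=2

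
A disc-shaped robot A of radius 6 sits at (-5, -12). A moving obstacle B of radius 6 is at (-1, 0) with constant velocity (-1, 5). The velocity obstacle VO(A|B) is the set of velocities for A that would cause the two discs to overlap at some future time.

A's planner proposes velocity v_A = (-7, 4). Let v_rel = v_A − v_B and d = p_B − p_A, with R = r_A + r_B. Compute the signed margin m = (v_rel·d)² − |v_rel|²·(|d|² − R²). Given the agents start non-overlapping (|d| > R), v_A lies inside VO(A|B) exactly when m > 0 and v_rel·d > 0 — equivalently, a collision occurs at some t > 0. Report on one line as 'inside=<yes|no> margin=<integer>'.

d = (4, 12),  |d|² = 160;  R = 6+6 = 12,  c = 160−12² = 16
v_rel = (-6, -1),  |v_rel|² = 37;  v_rel·d = (-6)·(4) + (-1)·(12) = -36
37·t² + 72·t + 16 = 0  ⇒  m = (-36)² − 37·16 = 704
m = 704 > 0,  v_rel·d = -36 < 0  ⇒  outside

inside=no margin=704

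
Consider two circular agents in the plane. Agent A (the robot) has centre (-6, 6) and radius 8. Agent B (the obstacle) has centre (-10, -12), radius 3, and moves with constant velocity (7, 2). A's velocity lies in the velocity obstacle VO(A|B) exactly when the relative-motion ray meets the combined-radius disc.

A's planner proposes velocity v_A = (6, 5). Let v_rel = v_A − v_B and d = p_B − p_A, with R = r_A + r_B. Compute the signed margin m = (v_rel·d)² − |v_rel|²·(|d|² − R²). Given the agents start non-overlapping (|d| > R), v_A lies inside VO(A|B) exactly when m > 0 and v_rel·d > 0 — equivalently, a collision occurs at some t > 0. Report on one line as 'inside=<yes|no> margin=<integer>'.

d = (-4, -18),  |d|² = 340;  R = 8+3 = 11,  c = 340−11² = 219
v_rel = (-1, 3),  |v_rel|² = 10;  v_rel·d = (-1)·(-4) + (3)·(-18) = -50
10·t² + 100·t + 219 = 0  ⇒  m = (-50)² − 10·219 = 310
m = 310 > 0,  v_rel·d = -50 < 0  ⇒  outside

inside=no margin=310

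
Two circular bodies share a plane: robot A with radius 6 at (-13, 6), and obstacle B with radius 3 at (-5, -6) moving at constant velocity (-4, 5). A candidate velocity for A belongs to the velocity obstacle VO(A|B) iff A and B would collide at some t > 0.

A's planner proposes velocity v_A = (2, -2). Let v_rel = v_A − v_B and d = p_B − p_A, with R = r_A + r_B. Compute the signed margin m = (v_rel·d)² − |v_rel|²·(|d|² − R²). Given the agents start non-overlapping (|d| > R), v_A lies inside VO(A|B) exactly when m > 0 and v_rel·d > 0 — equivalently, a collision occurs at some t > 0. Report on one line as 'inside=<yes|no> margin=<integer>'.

d = (8, -12),  |d|² = 208;  R = 6+3 = 9,  c = 208−9² = 127
v_rel = (6, -7),  |v_rel|² = 85;  v_rel·d = (6)·(8) + (-7)·(-12) = 132
85·t² − 264·t + 127 = 0  ⇒  m = 132² − 85·127 = 6629
m = 6629 > 0,  v_rel·d = 132 > 0  ⇒  inside

inside=yes margin=6629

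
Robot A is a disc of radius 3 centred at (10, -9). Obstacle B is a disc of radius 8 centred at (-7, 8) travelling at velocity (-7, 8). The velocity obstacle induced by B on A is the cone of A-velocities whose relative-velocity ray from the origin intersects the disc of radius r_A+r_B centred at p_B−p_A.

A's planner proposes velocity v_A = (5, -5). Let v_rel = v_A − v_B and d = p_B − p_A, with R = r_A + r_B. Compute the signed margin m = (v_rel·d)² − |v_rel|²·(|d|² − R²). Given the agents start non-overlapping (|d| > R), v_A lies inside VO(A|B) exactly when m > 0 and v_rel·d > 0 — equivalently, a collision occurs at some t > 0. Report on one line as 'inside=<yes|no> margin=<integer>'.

d = (-17, 17),  |d|² = 578;  R = 3+8 = 11,  c = 578−11² = 457
v_rel = (12, -13),  |v_rel|² = 313;  v_rel·d = (12)·(-17) + (-13)·(17) = -425
313·t² + 850·t + 457 = 0  ⇒  m = (-425)² − 313·457 = 37584
m = 37584 > 0,  v_rel·d = -425 < 0  ⇒  outside

inside=no margin=37584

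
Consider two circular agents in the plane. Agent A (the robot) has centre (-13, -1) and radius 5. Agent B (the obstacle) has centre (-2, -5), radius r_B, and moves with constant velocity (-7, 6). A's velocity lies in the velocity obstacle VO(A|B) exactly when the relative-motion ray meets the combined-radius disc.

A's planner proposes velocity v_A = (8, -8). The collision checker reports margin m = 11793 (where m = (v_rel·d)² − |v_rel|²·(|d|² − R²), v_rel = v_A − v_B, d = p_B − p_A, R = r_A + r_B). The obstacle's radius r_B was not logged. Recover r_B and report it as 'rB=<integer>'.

m = 11793
d = (11, -4);  v_rel = (15, -14),  |v_rel|² = 421
v_rel×d = (15)·(-4) − (-14)·(11) = 94
since m = R²·421 − 94²:  R² = (8836 + 11793) / 421 = 49
R = √49 = 7  ⇒  r_B = 7 − 5 = 2

rB=2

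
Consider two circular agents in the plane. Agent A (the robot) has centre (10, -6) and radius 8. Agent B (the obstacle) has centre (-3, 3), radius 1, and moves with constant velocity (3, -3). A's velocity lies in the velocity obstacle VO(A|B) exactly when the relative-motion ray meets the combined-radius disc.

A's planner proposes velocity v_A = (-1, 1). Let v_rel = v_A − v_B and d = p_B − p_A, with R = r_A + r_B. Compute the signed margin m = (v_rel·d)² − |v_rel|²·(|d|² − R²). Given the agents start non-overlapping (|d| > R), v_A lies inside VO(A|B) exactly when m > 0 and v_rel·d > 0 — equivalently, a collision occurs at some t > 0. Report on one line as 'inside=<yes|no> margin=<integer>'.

d = (-13, 9),  |d|² = 250;  R = 8+1 = 9,  c = 250−9² = 169
v_rel = (-4, 4),  |v_rel|² = 32;  v_rel·d = (-4)·(-13) + (4)·(9) = 88
32·t² − 176·t + 169 = 0  ⇒  m = 88² − 32·169 = 2336
m = 2336 > 0,  v_rel·d = 88 > 0  ⇒  inside

inside=yes margin=2336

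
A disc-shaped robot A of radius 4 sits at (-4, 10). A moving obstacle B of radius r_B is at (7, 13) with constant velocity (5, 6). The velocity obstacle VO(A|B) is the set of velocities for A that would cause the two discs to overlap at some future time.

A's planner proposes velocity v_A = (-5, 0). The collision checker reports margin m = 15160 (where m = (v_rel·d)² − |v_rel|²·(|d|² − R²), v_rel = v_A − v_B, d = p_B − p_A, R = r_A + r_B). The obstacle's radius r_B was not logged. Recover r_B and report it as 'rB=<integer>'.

m = 15160
d = (11, 3);  v_rel = (-10, -6),  |v_rel|² = 136
v_rel×d = (-10)·(3) − (-6)·(11) = 36
since m = R²·136 − 36²:  R² = (1296 + 15160) / 136 = 121
R = √121 = 11  ⇒  r_B = 11 − 4 = 7

rB=7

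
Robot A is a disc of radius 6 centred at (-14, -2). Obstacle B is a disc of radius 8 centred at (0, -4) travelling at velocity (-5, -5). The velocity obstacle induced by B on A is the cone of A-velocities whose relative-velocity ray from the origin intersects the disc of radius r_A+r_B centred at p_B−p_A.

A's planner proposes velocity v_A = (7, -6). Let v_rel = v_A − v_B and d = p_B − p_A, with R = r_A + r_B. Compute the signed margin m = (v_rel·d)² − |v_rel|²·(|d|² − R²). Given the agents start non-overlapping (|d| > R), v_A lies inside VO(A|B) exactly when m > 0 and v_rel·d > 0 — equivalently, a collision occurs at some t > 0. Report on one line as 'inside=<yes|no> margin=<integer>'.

d = (14, -2),  |d|² = 200;  R = 6+8 = 14,  c = 200−14² = 4
v_rel = (12, -1),  |v_rel|² = 145;  v_rel·d = (12)·(14) + (-1)·(-2) = 170
145·t² − 340·t + 4 = 0  ⇒  m = 170² − 145·4 = 28320
m = 28320 > 0,  v_rel·d = 170 > 0  ⇒  inside

inside=yes margin=28320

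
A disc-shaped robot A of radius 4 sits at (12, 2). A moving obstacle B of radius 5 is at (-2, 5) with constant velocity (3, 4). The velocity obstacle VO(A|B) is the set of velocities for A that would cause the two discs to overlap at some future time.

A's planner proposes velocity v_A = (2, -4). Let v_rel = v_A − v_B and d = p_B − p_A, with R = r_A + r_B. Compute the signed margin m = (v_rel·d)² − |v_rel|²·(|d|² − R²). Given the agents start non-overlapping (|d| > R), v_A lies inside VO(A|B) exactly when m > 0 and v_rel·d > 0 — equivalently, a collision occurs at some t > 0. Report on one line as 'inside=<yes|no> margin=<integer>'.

d = (-14, 3),  |d|² = 205;  R = 4+5 = 9,  c = 205−9² = 124
v_rel = (-1, -8),  |v_rel|² = 65;  v_rel·d = (-1)·(-14) + (-8)·(3) = -10
65·t² + 20·t + 124 = 0  ⇒  m = (-10)² − 65·124 = -7960
m = -7960 < 0,  v_rel·d = -10 < 0  ⇒  outside

inside=no margin=-7960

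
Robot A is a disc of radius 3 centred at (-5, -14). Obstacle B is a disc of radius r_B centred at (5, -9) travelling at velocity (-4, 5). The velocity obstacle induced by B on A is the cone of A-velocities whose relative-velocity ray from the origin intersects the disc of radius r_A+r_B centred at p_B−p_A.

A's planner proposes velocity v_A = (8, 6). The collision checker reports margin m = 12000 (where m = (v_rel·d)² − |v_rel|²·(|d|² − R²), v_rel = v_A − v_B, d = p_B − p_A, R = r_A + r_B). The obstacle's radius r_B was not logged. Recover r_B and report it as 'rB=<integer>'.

m = 12000
d = (10, 5);  v_rel = (12, 1),  |v_rel|² = 145
v_rel×d = (12)·(5) − (1)·(10) = 50
since m = R²·145 − 50²:  R² = (2500 + 12000) / 145 = 100
R = √100 = 10  ⇒  r_B = 10 − 3 = 7

rB=7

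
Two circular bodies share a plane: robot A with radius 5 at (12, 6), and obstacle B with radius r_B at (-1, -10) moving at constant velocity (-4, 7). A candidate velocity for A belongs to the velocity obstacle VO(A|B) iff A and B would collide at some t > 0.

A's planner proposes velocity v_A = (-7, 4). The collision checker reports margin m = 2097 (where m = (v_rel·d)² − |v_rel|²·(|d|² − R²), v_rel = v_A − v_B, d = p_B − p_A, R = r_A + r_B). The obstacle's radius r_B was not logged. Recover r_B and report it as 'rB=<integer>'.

m = 2097
d = (-13, -16);  v_rel = (-3, -3),  |v_rel|² = 18
v_rel×d = (-3)·(-16) − (-3)·(-13) = 9
since m = R²·18 − 9²:  R² = (81 + 2097) / 18 = 121
R = √121 = 11  ⇒  r_B = 11 − 5 = 6

rB=6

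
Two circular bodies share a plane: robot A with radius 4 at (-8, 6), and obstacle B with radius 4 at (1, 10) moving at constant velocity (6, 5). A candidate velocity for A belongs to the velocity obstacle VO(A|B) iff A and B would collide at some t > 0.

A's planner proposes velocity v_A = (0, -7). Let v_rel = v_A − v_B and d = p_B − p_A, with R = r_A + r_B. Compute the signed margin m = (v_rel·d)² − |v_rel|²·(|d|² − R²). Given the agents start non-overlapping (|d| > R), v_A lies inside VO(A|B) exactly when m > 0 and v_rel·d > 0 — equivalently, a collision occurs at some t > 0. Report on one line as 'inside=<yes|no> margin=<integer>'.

d = (9, 4),  |d|² = 97;  R = 4+4 = 8,  c = 97−8² = 33
v_rel = (-6, -12),  |v_rel|² = 180;  v_rel·d = (-6)·(9) + (-12)·(4) = -102
180·t² + 204·t + 33 = 0  ⇒  m = (-102)² − 180·33 = 4464
m = 4464 > 0,  v_rel·d = -102 < 0  ⇒  outside

inside=no margin=4464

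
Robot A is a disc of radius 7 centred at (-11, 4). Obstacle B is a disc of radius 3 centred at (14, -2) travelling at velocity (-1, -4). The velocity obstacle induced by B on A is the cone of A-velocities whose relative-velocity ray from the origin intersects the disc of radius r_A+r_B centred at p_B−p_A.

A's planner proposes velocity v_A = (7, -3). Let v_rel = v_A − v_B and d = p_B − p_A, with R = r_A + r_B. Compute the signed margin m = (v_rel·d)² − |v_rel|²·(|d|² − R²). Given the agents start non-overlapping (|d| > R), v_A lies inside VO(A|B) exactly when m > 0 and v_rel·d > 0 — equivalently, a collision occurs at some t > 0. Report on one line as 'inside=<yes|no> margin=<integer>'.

d = (25, -6),  |d|² = 661;  R = 7+3 = 10,  c = 661−10² = 561
v_rel = (8, 1),  |v_rel|² = 65;  v_rel·d = (8)·(25) + (1)·(-6) = 194
65·t² − 388·t + 561 = 0  ⇒  m = 194² − 65·561 = 1171
m = 1171 > 0,  v_rel·d = 194 > 0  ⇒  inside

inside=yes margin=1171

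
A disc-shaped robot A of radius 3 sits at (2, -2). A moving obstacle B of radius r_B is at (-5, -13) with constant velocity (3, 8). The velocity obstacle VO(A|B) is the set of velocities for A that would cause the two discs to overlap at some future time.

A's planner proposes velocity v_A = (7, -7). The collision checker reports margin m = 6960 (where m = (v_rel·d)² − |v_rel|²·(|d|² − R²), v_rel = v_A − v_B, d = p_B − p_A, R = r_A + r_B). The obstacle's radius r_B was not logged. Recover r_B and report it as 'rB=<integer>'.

m = 6960
d = (-7, -11);  v_rel = (4, -15),  |v_rel|² = 241
v_rel×d = (4)·(-11) − (-15)·(-7) = -149
since m = R²·241 − (-149)²:  R² = (22201 + 6960) / 241 = 121
R = √121 = 11  ⇒  r_B = 11 − 3 = 8

rB=8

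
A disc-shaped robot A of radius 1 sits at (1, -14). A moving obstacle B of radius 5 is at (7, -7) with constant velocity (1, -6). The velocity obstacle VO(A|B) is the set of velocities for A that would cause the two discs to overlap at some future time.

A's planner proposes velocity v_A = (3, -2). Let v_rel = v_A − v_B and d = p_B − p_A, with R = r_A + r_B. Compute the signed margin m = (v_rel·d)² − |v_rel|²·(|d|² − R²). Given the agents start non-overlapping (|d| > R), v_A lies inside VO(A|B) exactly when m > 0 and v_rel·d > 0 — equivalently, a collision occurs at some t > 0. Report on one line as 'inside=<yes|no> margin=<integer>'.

d = (6, 7),  |d|² = 85;  R = 1+5 = 6,  c = 85−6² = 49
v_rel = (2, 4),  |v_rel|² = 20;  v_rel·d = (2)·(6) + (4)·(7) = 40
20·t² − 80·t + 49 = 0  ⇒  m = 40² − 20·49 = 620
m = 620 > 0,  v_rel·d = 40 > 0  ⇒  inside

inside=yes margin=620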